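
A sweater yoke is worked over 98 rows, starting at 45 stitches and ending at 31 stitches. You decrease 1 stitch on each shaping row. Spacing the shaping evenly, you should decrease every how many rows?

Stitches to remove: |31 − 45| = 14.
Shaping rows needed: 14 / 1 = 14.
98 rows / 14 = every 7 rows.

Decrease every 7th row.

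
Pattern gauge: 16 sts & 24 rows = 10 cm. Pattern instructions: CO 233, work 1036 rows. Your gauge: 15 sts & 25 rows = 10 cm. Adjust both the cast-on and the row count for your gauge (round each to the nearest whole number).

Stitches: 233 × 15/16 = 218.44 → 218.
Rows: 1036 × 25/24 = 1079.17 → 1079.

Cast on 218 stitches; work 1079 rows.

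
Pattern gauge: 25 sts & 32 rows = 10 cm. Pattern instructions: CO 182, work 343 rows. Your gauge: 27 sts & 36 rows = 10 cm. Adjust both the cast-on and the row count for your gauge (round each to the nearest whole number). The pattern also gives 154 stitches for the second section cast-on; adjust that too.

Cast on 197 stitches; work 386 rows; second section cast-on 166 stitches.

Stitches: 182 × 27/25 = 196.56 → 197.
Rows: 343 × 36/32 = 385.88 → 386.
second section cast-on: 154 × 27/25 = 166.32 → 166.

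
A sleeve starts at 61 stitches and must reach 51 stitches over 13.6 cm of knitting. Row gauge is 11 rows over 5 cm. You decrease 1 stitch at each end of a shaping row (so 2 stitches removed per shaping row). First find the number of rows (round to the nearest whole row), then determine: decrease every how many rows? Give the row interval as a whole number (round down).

Decrease every 6th row.

Rows = 13.6 × 2.2 = 29.9 → 30 rows.
Stitches to remove: 10 → 5 shaping rows (at 2 st each).
30 / 5 = 6.00 → every 6 rows.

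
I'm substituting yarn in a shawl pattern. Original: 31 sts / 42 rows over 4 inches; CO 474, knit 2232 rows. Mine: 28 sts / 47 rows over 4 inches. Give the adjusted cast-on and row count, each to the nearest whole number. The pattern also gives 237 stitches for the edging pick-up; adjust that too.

Cast on 428 stitches; work 2498 rows; edging pick-up 214 stitches.

Stitches: 474 × 28/31 = 428.13 → 428.
Rows: 2232 × 47/42 = 2497.71 → 2498.
edging pick-up: 237 × 28/31 = 214.06 → 214.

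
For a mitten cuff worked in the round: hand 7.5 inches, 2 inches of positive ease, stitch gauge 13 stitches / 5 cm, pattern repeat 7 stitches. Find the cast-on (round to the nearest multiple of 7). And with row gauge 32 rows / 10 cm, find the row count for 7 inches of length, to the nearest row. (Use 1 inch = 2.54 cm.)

Cast on 63 stitches; work 57 rows.

Finished = 7.5 + 2 = 9.5 inches.
9.5 inches × 2.54 = 24.13 cm.
13/5 = 2.6 sts per cm; 24.13 × 2.6 = 62.74 sts.
Nearest multiple of 7 → 63.
7 inches = 17.78 cm; × 3.2 = 56.90 → 57 rows.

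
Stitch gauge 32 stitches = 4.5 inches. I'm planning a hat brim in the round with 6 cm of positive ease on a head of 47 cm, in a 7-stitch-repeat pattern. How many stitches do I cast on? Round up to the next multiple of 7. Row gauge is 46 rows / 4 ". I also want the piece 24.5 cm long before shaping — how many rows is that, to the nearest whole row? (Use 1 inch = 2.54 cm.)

Cast on 154 stitches; work 111 rows.

Finished = 47 + 6 = 53 cm.
53 cm × 1/2.54 = 20.87 inches.
32/4.5 = 7.111 sts per in; 20.87 × 7.111 = 148.38 sts.
Next multiple of 7 → 154.
24.5 cm = 9.65 inches; × 11.5 = 110.93 → 111 rows.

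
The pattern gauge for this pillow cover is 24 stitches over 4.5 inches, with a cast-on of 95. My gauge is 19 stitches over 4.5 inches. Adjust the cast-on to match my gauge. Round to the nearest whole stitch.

Cast on 75 stitches.

Scale factor = 19 / 24 = 0.792.
95 × 19 / 24 = 75.21 sts.
→ 75 sts.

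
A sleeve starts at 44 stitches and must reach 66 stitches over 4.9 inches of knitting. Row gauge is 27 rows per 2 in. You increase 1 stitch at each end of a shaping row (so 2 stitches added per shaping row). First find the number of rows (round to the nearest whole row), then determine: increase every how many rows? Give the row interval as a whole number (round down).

Increase every 6th row.

Rows = 4.9 × 13.5 = 66.2 → 66 rows.
Stitches to add: 22 → 11 shaping rows (at 2 st each).
66 / 11 = 6.00 → every 6 rows.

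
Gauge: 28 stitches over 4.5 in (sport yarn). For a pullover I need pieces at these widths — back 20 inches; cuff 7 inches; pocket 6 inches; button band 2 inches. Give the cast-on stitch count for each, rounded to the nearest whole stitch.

back 124; cuff 44; pocket 37; button band 12.

Rate = 28/4.5 = 6.222 sts per in.
back: 20 × 6.222 = 124.44 → 124.
cuff: 7 × 6.222 = 43.56 → 44.
pocket: 6 × 6.222 = 37.33 → 37.
button band: 2 × 6.222 = 12.44 → 12.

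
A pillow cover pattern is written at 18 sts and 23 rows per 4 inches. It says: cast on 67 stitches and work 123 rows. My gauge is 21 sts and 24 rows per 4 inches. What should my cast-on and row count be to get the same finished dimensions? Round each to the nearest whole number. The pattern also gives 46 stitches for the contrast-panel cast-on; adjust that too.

Stitches: 67 × 21/18 = 78.17 → 78.
Rows: 123 × 24/23 = 128.35 → 128.
contrast-panel cast-on: 46 × 21/18 = 53.67 → 54.

Cast on 78 stitches; work 128 rows; contrast-panel cast-on 54 stitches.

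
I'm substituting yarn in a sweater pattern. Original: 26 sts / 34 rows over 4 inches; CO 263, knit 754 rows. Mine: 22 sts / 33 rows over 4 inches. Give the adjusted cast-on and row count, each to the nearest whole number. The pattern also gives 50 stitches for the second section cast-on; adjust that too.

Stitches: 263 × 22/26 = 222.54 → 223.
Rows: 754 × 33/34 = 731.82 → 732.
second section cast-on: 50 × 22/26 = 42.31 → 42.

Cast on 223 stitches; work 732 rows; second section cast-on 42 stitches.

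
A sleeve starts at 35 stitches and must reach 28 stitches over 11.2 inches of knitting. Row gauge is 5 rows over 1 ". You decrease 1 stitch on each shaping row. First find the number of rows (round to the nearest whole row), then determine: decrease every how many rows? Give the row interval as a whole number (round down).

Decrease every 8th row.

Rows = 11.2 × 5 = 56.0 → 56 rows.
Stitches to remove: 7 → 7 shaping rows (at 1 st each).
56 / 7 = 8.00 → every 8 rows.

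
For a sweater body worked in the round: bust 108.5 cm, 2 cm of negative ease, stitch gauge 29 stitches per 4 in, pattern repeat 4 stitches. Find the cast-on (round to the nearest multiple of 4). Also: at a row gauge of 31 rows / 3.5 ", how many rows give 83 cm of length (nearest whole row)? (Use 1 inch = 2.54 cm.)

Finished = 108.5 − 2 = 106.5 cm.
106.5 cm × 1/2.54 = 41.93 inches.
29/4 = 7.25 sts per in; 41.93 × 7.25 = 303.99 sts.
Nearest multiple of 4 → 304.
83 cm = 32.68 inches; × 8.857 = 289.43 → 289 rows.

Cast on 304 stitches; work 289 rows.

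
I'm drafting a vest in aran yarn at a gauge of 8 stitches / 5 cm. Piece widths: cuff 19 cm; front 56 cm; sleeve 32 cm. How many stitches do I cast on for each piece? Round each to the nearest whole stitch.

Rate = 8/5 = 1.6 sts per cm.
cuff: 19 × 1.6 = 30.40 → 30.
front: 56 × 1.6 = 89.60 → 90.
sleeve: 32 × 1.6 = 51.20 → 51.

cuff 30; front 90; sleeve 51.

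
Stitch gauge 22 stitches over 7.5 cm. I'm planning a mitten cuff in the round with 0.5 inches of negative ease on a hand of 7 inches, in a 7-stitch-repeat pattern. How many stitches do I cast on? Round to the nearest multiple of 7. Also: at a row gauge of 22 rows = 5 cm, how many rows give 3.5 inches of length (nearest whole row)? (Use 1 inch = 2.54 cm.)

Cast on 49 stitches; work 39 rows.

Finished = 7 − 0.5 = 6.5 inches.
6.5 inches × 2.54 = 16.51 cm.
22/7.5 = 2.933 sts per cm; 16.51 × 2.933 = 48.43 sts.
Nearest multiple of 7 → 49.
3.5 inches = 8.89 cm; × 4.4 = 39.12 → 39 rows.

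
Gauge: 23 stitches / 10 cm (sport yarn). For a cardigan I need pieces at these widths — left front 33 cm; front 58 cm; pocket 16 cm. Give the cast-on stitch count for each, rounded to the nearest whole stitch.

Rate = 23/10 = 2.3 sts per cm.
left front: 33 × 2.3 = 75.90 → 76.
front: 58 × 2.3 = 133.40 → 133.
pocket: 16 × 2.3 = 36.80 → 37.

left front 76; front 133; pocket 37.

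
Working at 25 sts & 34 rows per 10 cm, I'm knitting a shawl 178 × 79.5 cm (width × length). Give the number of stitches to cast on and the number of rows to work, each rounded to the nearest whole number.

Cast on 445 stitches and work 270 rows.

Stitch gauge = 25/10 = 2.5 sts/cm; 178 × 2.5 = 445.00 → 445 sts.
Row gauge = 34/10 = 3.4 rows/cm; 79.5 × 3.4 = 270.30 → 270 rows.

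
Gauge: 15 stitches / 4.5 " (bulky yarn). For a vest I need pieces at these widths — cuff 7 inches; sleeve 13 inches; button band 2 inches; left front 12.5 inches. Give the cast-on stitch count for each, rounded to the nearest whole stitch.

Rate = 15/4.5 = 3.333 sts per in.
cuff: 7 × 3.333 = 23.33 → 23.
sleeve: 13 × 3.333 = 43.33 → 43.
button band: 2 × 3.333 = 6.67 → 7.
left front: 12.5 × 3.333 = 41.67 → 42.

cuff 23; sleeve 43; button band 7; left front 42.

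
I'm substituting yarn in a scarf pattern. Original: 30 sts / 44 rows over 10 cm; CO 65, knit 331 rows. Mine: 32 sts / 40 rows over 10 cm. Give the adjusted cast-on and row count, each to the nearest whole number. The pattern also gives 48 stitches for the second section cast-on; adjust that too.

Cast on 69 stitches; work 301 rows; second section cast-on 51 stitches.

Stitches: 65 × 32/30 = 69.33 → 69.
Rows: 331 × 40/44 = 300.91 → 301.
second section cast-on: 48 × 32/30 = 51.20 → 51.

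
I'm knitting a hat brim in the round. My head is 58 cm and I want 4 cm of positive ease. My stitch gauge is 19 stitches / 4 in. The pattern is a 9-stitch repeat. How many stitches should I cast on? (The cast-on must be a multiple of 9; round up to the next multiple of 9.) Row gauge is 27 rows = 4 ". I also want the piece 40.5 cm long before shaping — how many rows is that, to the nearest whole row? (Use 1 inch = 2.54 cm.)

Cast on 117 stitches; work 108 rows.

Finished = 58 + 4 = 62 cm.
62 cm × 1/2.54 = 24.41 inches.
19/4 = 4.75 sts per in; 24.41 × 4.75 = 115.94 sts.
Next multiple of 9 → 117.
40.5 cm = 15.94 inches; × 6.75 = 107.63 → 108 rows.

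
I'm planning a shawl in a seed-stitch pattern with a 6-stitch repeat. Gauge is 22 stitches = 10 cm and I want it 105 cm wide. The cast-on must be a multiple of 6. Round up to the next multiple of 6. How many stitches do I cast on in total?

CO 234 sts.

22 / 10 = 2.2 sts per cm.
105 × 2.2 = 231.00 sts.
Next multiple of 6: 234.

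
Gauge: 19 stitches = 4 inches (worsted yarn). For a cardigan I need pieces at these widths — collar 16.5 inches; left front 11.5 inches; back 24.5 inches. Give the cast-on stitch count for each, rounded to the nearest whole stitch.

collar 78; left front 55; back 116.

Rate = 19/4 = 4.75 sts per in.
collar: 16.5 × 4.75 = 78.38 → 78.
left front: 11.5 × 4.75 = 54.62 → 55.
back: 24.5 × 4.75 = 116.38 → 116.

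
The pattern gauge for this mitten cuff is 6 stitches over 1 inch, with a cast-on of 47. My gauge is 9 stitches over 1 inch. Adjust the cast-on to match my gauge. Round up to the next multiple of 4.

Cast on 72 stitches.

Scale factor = 9 / 6 = 1.500.
47 × 9 / 6 = 70.50 sts.
→ 72 sts.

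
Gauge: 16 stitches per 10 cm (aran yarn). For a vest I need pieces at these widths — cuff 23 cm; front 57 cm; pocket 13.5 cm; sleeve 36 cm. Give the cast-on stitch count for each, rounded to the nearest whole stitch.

cuff 37; front 91; pocket 22; sleeve 58.

Rate = 16/10 = 1.6 sts per cm.
cuff: 23 × 1.6 = 36.80 → 37.
front: 57 × 1.6 = 91.20 → 91.
pocket: 13.5 × 1.6 = 21.60 → 22.
sleeve: 36 × 1.6 = 57.60 → 58.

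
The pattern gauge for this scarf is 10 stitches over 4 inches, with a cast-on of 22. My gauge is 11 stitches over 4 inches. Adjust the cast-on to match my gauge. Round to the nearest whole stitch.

Scale factor = 11 / 10 = 1.100.
22 × 11 / 10 = 24.20 sts.
→ 24 sts.

24 stitches.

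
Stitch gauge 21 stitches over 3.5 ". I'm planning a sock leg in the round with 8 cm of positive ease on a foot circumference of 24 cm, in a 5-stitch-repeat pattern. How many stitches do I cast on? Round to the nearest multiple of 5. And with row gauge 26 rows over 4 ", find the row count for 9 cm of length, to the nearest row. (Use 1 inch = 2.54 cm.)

Cast on 75 stitches; work 23 rows.

Finished = 24 + 8 = 32 cm.
32 cm × 1/2.54 = 12.60 inches.
21/3.5 = 6 sts per in; 12.60 × 6 = 75.59 sts.
Nearest multiple of 5 → 75.
9 cm = 3.54 inches; × 6.5 = 23.03 → 23 rows.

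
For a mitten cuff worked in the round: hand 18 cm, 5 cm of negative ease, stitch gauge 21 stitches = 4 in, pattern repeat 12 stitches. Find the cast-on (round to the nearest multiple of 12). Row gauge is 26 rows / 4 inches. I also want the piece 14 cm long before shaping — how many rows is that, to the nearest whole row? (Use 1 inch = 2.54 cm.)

Cast on 24 stitches; work 36 rows.

Finished = 18 − 5 = 13 cm.
13 cm × 1/2.54 = 5.12 inches.
21/4 = 5.25 sts per in; 5.12 × 5.25 = 26.87 sts.
Nearest multiple of 12 → 24.
14 cm = 5.51 inches; × 6.5 = 35.83 → 36 rows.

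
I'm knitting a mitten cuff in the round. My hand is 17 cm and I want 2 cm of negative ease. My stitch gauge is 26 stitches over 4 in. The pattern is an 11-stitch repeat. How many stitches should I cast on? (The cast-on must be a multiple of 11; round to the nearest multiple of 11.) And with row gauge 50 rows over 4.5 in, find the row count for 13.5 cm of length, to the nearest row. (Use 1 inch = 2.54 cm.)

Finished = 17 − 2 = 15 cm.
15 cm × 1/2.54 = 5.91 inches.
26/4 = 6.5 sts per in; 5.91 × 6.5 = 38.39 sts.
Nearest multiple of 11 → 33.
13.5 cm = 5.31 inches; × 11.111 = 59.06 → 59 rows.

Cast on 33 stitches; work 59 rows.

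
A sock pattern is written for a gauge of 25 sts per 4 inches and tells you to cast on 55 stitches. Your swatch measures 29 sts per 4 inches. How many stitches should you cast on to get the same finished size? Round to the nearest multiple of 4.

64 stitches.

Scale factor = 29 / 25 = 1.160.
55 × 29 / 25 = 63.80 sts.
→ 64 sts.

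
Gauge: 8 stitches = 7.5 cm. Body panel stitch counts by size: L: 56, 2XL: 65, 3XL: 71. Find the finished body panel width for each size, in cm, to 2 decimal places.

L 52.50 cm; 2XL 60.94 cm; 3XL 66.56 cm.

8/7.5 = 1.067 sts per cm.
L: 56 / 1.067 = 52.500 → 52.50 cm.
2XL: 65 / 1.067 = 60.938 → 60.94 cm.
3XL: 71 / 1.067 = 66.562 → 66.56 cm.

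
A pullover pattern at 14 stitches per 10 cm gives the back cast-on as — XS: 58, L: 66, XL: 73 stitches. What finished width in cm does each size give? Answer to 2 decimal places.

14/10 = 1.4 sts per cm.
XS: 58 / 1.4 = 41.429 → 41.43 cm.
L: 66 / 1.4 = 47.143 → 47.14 cm.
XL: 73 / 1.4 = 52.143 → 52.14 cm.

XS 41.43 cm; L 47.14 cm; XL 52.14 cm.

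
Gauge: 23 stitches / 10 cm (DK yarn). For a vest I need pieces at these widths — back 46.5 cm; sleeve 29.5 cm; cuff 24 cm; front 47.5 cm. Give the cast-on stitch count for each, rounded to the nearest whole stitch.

Rate = 23/10 = 2.3 sts per cm.
back: 46.5 × 2.3 = 106.95 → 107.
sleeve: 29.5 × 2.3 = 67.85 → 68.
cuff: 24 × 2.3 = 55.20 → 55.
front: 47.5 × 2.3 = 109.25 → 109.

back 107; sleeve 68; cuff 55; front 109.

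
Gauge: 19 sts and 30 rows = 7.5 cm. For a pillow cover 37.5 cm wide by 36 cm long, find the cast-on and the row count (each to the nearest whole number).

Cast on 95 stitches and work 144 rows.

Stitch gauge = 19/7.5 = 2.533 sts/cm; 37.5 × 2.533 = 95.00 → 95 sts.
Row gauge = 30/7.5 = 4 rows/cm; 36 × 4 = 144.00 → 144 rows.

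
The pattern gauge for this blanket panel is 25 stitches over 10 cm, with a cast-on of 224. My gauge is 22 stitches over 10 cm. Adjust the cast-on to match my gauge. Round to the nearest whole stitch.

Scale factor = 22 / 25 = 0.880.
224 × 22 / 25 = 197.12 sts.
→ 197 sts.

Cast on 197 stitches.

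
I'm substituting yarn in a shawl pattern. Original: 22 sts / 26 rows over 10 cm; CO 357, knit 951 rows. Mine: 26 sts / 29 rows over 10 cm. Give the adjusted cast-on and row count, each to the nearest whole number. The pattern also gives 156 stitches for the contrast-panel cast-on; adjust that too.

Cast on 422 stitches; work 1061 rows; contrast-panel cast-on 184 stitches.

Stitches: 357 × 26/22 = 421.91 → 422.
Rows: 951 × 29/26 = 1060.73 → 1061.
contrast-panel cast-on: 156 × 26/22 = 184.36 → 184.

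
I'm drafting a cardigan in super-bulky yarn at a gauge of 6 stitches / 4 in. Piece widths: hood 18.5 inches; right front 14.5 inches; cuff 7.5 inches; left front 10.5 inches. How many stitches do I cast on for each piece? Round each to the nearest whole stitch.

Rate = 6/4 = 1.5 sts per in.
hood: 18.5 × 1.5 = 27.75 → 28.
right front: 14.5 × 1.5 = 21.75 → 22.
cuff: 7.5 × 1.5 = 11.25 → 11.
left front: 10.5 × 1.5 = 15.75 → 16.

hood 28; right front 22; cuff 11; left front 16.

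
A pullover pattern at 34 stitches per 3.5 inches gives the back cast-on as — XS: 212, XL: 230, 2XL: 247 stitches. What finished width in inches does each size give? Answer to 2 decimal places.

XS 21.82 inches; XL 23.68 inches; 2XL 25.43 inches.

34/3.5 = 9.714 sts per in.
XS: 212 / 9.714 = 21.824 → 21.82 in.
XL: 230 / 9.714 = 23.676 → 23.68 in.
2XL: 247 / 9.714 = 25.426 → 25.43 in.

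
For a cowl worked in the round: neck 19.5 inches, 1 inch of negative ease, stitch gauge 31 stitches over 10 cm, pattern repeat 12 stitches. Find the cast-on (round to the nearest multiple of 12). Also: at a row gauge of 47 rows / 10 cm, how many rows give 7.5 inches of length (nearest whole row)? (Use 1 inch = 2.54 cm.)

Cast on 144 stitches; work 90 rows.

Finished = 19.5 − 1 = 18.5 inches.
18.5 inches × 2.54 = 46.99 cm.
31/10 = 3.1 sts per cm; 46.99 × 3.1 = 145.67 sts.
Nearest multiple of 12 → 144.
7.5 inches = 19.05 cm; × 4.7 = 89.53 → 90 rows.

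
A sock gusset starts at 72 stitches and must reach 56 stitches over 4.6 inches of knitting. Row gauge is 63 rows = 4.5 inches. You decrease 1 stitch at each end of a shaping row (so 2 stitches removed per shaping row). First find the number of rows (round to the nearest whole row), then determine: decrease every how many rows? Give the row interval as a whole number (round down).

Rows = 4.6 × 14 = 64.4 → 64 rows.
Stitches to remove: 16 → 8 shaping rows (at 2 st each).
64 / 8 = 8.00 → every 8 rows.

Decrease every 8th row.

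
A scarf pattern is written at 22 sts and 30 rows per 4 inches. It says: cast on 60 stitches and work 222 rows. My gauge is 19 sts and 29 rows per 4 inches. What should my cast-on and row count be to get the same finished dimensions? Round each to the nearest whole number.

Cast on 52 stitches; work 215 rows.

Stitches: 60 × 19/22 = 51.82 → 52.
Rows: 222 × 29/30 = 214.60 → 215.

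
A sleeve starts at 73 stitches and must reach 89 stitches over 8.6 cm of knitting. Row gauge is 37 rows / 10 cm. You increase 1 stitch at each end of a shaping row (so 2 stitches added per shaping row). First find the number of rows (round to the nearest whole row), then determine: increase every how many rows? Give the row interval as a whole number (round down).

Rows = 8.6 × 3.7 = 31.8 → 32 rows.
Stitches to add: 16 → 8 shaping rows (at 2 st each).
32 / 8 = 4.00 → every 4 rows.

Increase every 4th row.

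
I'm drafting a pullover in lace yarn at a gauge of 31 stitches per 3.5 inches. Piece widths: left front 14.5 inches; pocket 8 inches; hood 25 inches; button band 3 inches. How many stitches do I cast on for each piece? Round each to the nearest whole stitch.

Rate = 31/3.5 = 8.857 sts per in.
left front: 14.5 × 8.857 = 128.43 → 128.
pocket: 8 × 8.857 = 70.86 → 71.
hood: 25 × 8.857 = 221.43 → 221.
button band: 3 × 8.857 = 26.57 → 27.

left front 128; pocket 71; hood 221; button band 27.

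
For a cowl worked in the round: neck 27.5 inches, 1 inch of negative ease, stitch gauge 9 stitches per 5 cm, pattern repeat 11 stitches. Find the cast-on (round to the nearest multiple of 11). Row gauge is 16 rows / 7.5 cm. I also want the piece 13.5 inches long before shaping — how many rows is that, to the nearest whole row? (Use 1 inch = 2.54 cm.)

Cast on 121 stitches; work 73 rows.

Finished = 27.5 − 1 = 26.5 inches.
26.5 inches × 2.54 = 67.31 cm.
9/5 = 1.8 sts per cm; 67.31 × 1.8 = 121.16 sts.
Nearest multiple of 11 → 121.
13.5 inches = 34.29 cm; × 2.133 = 73.15 → 73 rows.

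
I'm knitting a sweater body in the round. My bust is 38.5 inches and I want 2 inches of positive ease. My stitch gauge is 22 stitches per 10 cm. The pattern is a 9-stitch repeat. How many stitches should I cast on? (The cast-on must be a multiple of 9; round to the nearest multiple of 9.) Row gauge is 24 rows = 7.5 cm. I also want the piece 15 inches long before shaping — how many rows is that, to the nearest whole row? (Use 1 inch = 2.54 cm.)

Finished = 38.5 + 2 = 40.5 inches.
40.5 inches × 2.54 = 102.87 cm.
22/10 = 2.2 sts per cm; 102.87 × 2.2 = 226.31 sts.
Nearest multiple of 9 → 225.
15 inches = 38.10 cm; × 3.2 = 121.92 → 122 rows.

Cast on 225 stitches; work 122 rows.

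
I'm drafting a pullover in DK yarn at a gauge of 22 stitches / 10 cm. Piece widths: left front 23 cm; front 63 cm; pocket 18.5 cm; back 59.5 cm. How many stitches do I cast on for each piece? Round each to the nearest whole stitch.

left front 51; front 139; pocket 41; back 131.

Rate = 22/10 = 2.2 sts per cm.
left front: 23 × 2.2 = 50.60 → 51.
front: 63 × 2.2 = 138.60 → 139.
pocket: 18.5 × 2.2 = 40.70 → 41.
back: 59.5 × 2.2 = 130.90 → 131.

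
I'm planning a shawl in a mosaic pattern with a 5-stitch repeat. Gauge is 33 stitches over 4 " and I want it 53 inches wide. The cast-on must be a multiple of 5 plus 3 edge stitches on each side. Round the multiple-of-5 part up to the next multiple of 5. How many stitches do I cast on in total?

Cast on 441 stitches.

33 / 4 = 8.25 sts per inch.
53 × 8.25 = 437.25 sts.
Less 6 edge sts → 431.25 for the repeat.
Next multiple of 5: 435.
Add back 6 edge sts → 441.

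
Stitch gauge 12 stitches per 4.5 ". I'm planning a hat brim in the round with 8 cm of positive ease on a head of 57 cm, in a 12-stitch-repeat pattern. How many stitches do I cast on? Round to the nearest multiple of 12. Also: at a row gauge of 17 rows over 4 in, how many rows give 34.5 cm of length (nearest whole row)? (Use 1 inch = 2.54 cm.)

Finished = 57 + 8 = 65 cm.
65 cm × 1/2.54 = 25.59 inches.
12/4.5 = 2.667 sts per in; 25.59 × 2.667 = 68.24 sts.
Nearest multiple of 12 → 72.
34.5 cm = 13.58 inches; × 4.25 = 57.73 → 58 rows.

Cast on 72 stitches; work 58 rows.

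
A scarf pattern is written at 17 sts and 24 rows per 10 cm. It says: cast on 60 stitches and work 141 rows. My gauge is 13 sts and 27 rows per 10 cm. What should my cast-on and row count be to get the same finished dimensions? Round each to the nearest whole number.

Cast on 46 stitches; work 159 rows.

Stitches: 60 × 13/17 = 45.88 → 46.
Rows: 141 × 27/24 = 158.62 → 159.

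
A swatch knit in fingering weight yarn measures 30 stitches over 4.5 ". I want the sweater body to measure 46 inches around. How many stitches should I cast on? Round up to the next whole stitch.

30 stitches / 4.5 in = 6.667 stitches per inch.
46 × 6.667 = 306.67 stitches.
Round up → 307.

307 stitches.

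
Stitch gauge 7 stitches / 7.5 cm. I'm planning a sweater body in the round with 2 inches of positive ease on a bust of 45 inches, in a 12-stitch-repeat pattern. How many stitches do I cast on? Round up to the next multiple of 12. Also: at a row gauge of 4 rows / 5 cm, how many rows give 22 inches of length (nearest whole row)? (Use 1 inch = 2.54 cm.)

Cast on 120 stitches; work 45 rows.

Finished = 45 + 2 = 47 inches.
47 inches × 2.54 = 119.38 cm.
7/7.5 = 0.933 sts per cm; 119.38 × 0.933 = 111.42 sts.
Next multiple of 12 → 120.
22 inches = 55.88 cm; × 0.8 = 44.70 → 45 rows.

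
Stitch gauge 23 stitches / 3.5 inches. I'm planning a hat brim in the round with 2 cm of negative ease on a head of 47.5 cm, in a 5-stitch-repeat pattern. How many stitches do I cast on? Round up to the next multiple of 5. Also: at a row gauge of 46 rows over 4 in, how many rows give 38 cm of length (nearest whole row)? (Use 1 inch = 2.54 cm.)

Cast on 120 stitches; work 172 rows.

Finished = 47.5 − 2 = 45.5 cm.
45.5 cm × 1/2.54 = 17.91 inches.
23/3.5 = 6.571 sts per in; 17.91 × 6.571 = 117.72 sts.
Next multiple of 5 → 120.
38 cm = 14.96 inches; × 11.5 = 172.05 → 172 rows.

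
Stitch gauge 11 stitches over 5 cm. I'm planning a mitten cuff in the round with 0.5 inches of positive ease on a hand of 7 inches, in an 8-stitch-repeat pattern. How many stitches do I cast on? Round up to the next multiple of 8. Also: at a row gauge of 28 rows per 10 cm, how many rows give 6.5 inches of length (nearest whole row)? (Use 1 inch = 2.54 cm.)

Cast on 48 stitches; work 46 rows.

Finished = 7 + 0.5 = 7.5 inches.
7.5 inches × 2.54 = 19.05 cm.
11/5 = 2.2 sts per cm; 19.05 × 2.2 = 41.91 sts.
Next multiple of 8 → 48.
6.5 inches = 16.51 cm; × 2.8 = 46.23 → 46 rows.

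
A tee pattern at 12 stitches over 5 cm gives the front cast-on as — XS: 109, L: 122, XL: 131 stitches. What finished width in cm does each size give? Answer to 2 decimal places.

12/5 = 2.4 sts per cm.
XS: 109 / 2.4 = 45.417 → 45.42 cm.
L: 122 / 2.4 = 50.833 → 50.83 cm.
XL: 131 / 2.4 = 54.583 → 54.58 cm.

XS 45.42 cm; L 50.83 cm; XL 54.58 cm.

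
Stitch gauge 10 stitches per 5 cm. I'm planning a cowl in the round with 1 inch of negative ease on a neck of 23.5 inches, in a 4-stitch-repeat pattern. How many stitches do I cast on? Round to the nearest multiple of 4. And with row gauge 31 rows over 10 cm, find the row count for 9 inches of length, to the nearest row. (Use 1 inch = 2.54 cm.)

Cast on 116 stitches; work 71 rows.

Finished = 23.5 − 1 = 22.5 inches.
22.5 inches × 2.54 = 57.15 cm.
10/5 = 2 sts per cm; 57.15 × 2 = 114.30 sts.
Nearest multiple of 4 → 116.
9 inches = 22.86 cm; × 3.1 = 70.87 → 71 rows.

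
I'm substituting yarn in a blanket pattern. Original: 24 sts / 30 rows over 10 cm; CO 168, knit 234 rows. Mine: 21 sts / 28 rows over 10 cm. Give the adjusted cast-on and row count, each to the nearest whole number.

Cast on 147 stitches; work 218 rows.

Stitches: 168 × 21/24 = 147.00 → 147.
Rows: 234 × 28/30 = 218.40 → 218.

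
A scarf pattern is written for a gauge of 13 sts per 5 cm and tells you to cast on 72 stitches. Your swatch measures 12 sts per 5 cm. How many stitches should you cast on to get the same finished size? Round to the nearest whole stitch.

66 stitches.

Scale factor = 12 / 13 = 0.923.
72 × 12 / 13 = 66.46 sts.
→ 66 sts.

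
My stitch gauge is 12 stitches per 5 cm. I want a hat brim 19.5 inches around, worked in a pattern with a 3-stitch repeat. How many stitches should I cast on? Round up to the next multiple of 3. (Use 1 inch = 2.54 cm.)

19.5 in = 19.5 × 2.54 = 49.53 cm.
12 / 5 = 2.4 sts/cm.
49.53 × 2.4 = 118.87 sts.
→ 120.

CO 120 sts.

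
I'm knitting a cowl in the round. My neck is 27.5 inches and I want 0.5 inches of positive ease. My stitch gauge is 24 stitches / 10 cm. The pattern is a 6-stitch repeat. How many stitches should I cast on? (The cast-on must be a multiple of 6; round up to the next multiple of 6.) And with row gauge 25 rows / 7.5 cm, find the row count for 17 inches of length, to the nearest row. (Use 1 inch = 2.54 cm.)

Finished = 27.5 + 0.5 = 28 inches.
28 inches × 2.54 = 71.12 cm.
24/10 = 2.4 sts per cm; 71.12 × 2.4 = 170.69 sts.
Next multiple of 6 → 174.
17 inches = 43.18 cm; × 3.333 = 143.93 → 144 rows.

Cast on 174 stitches; work 144 rows.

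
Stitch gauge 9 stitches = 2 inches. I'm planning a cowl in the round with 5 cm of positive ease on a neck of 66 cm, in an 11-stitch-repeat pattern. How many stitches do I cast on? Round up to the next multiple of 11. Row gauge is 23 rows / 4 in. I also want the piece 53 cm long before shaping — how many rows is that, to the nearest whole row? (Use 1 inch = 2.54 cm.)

Cast on 132 stitches; work 120 rows.

Finished = 66 + 5 = 71 cm.
71 cm × 1/2.54 = 27.95 inches.
9/2 = 4.5 sts per in; 27.95 × 4.5 = 125.79 sts.
Next multiple of 11 → 132.
53 cm = 20.87 inches; × 5.75 = 119.98 → 120 rows.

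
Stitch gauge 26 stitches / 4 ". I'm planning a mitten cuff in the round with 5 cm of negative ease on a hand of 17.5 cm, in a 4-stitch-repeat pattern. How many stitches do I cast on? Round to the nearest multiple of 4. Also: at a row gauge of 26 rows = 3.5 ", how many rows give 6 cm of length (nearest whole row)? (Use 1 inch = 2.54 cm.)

Finished = 17.5 − 5 = 12.5 cm.
12.5 cm × 1/2.54 = 4.92 inches.
26/4 = 6.5 sts per in; 4.92 × 6.5 = 31.99 sts.
Nearest multiple of 4 → 32.
6 cm = 2.36 inches; × 7.429 = 17.55 → 18 rows.

Cast on 32 stitches; work 18 rows.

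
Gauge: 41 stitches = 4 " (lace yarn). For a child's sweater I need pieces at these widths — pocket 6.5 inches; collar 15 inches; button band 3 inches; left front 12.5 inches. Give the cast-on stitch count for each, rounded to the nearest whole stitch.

pocket 67; collar 154; button band 31; left front 128.

Rate = 41/4 = 10.25 sts per in.
pocket: 6.5 × 10.25 = 66.62 → 67.
collar: 15 × 10.25 = 153.75 → 154.
button band: 3 × 10.25 = 30.75 → 31.
left front: 12.5 × 10.25 = 128.12 → 128.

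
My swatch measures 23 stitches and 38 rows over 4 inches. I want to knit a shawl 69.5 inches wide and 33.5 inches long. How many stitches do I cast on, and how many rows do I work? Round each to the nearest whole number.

Cast on 400 stitches and work 318 rows.

Stitch gauge = 23/4 = 5.75 sts/in; 69.5 × 5.75 = 399.62 → 400 sts.
Row gauge = 38/4 = 9.5 rows/in; 33.5 × 9.5 = 318.25 → 318 rows.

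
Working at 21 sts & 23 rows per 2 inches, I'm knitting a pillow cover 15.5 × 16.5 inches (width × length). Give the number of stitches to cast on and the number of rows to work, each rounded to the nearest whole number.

Stitch gauge = 21/2 = 10.5 sts/in; 15.5 × 10.5 = 162.75 → 163 sts.
Row gauge = 23/2 = 11.5 rows/in; 16.5 × 11.5 = 189.75 → 190 rows.

Cast on 163 stitches and work 190 rows.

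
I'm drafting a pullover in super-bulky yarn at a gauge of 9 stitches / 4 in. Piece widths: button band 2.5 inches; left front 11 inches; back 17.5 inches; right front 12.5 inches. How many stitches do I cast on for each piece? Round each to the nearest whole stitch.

Rate = 9/4 = 2.25 sts per in.
button band: 2.5 × 2.25 = 5.62 → 6.
left front: 11 × 2.25 = 24.75 → 25.
back: 17.5 × 2.25 = 39.38 → 39.
right front: 12.5 × 2.25 = 28.12 → 28.

button band 6; left front 25; back 39; right front 28.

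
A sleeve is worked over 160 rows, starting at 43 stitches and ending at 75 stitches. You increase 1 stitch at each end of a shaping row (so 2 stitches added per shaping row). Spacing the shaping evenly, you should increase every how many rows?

Increase every 10th row.

Stitches to add: |75 − 43| = 32.
Shaping rows needed: 32 / 2 = 16.
160 rows / 16 = every 10 rows.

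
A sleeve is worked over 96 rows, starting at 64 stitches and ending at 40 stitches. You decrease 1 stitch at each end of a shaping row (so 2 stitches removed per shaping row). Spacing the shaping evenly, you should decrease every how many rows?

Stitches to remove: |40 − 64| = 24.
Shaping rows needed: 24 / 2 = 12.
96 rows / 12 = every 8 rows.

Decrease every 8th row.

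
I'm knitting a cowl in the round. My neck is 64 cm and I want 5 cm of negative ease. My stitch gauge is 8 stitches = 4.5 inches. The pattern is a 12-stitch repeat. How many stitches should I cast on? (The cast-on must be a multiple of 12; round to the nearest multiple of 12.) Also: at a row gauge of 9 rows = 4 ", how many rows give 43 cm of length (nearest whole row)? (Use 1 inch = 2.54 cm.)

Cast on 36 stitches; work 38 rows.

Finished = 64 − 5 = 59 cm.
59 cm × 1/2.54 = 23.23 inches.
8/4.5 = 1.778 sts per in; 23.23 × 1.778 = 41.29 sts.
Nearest multiple of 12 → 36.
43 cm = 16.93 inches; × 2.25 = 38.09 → 38 rows.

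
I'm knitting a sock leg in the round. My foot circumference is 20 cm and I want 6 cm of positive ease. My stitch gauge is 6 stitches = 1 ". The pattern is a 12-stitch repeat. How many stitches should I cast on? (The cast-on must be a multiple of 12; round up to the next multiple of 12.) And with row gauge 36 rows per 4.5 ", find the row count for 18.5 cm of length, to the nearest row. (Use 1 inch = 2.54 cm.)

Cast on 72 stitches; work 58 rows.

Finished = 20 + 6 = 26 cm.
26 cm × 1/2.54 = 10.24 inches.
6/1 = 6 sts per in; 10.24 × 6 = 61.42 sts.
Next multiple of 12 → 72.
18.5 cm = 7.28 inches; × 8 = 58.27 → 58 rows.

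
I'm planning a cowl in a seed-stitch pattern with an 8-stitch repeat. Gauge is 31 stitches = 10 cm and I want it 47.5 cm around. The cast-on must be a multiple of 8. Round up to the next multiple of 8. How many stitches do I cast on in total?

152 stitches.

31 / 10 = 3.1 sts per cm.
47.5 × 3.1 = 147.25 sts.
Next multiple of 8: 152.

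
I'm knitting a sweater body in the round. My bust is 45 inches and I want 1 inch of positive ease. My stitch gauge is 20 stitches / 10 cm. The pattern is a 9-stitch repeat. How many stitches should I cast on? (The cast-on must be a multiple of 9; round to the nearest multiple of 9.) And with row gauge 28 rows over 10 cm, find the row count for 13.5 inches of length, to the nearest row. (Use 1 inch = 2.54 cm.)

Finished = 45 + 1 = 46 inches.
46 inches × 2.54 = 116.84 cm.
20/10 = 2 sts per cm; 116.84 × 2 = 233.68 sts.
Nearest multiple of 9 → 234.
13.5 inches = 34.29 cm; × 2.8 = 96.01 → 96 rows.

Cast on 234 stitches; work 96 rows.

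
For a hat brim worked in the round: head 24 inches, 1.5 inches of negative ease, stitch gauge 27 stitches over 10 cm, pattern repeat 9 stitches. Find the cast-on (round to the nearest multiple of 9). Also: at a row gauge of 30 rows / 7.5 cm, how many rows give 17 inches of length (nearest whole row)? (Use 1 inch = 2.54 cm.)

Finished = 24 − 1.5 = 22.5 inches.
22.5 inches × 2.54 = 57.15 cm.
27/10 = 2.7 sts per cm; 57.15 × 2.7 = 154.31 sts.
Nearest multiple of 9 → 153.
17 inches = 43.18 cm; × 4 = 172.72 → 173 rows.

Cast on 153 stitches; work 173 rows.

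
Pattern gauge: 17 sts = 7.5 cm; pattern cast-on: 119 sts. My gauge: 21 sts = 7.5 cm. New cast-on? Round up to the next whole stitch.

147 stitches.

Scale factor = 21 / 17 = 1.235.
119 × 21 / 17 = 147.00 sts.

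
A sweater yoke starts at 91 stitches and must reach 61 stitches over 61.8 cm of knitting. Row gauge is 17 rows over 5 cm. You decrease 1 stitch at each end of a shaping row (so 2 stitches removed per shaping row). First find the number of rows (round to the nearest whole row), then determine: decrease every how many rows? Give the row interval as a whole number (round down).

Rows = 61.8 × 3.4 = 210.1 → 210 rows.
Stitches to remove: 30 → 15 shaping rows (at 2 st each).
210 / 15 = 14.00 → every 14 rows.

Decrease every 14th row.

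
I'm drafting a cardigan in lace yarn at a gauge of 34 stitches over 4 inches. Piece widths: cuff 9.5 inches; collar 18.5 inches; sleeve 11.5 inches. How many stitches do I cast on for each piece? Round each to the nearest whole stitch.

Rate = 34/4 = 8.5 sts per in.
cuff: 9.5 × 8.5 = 80.75 → 81.
collar: 18.5 × 8.5 = 157.25 → 157.
sleeve: 11.5 × 8.5 = 97.75 → 98.

cuff 81; collar 157; sleeve 98.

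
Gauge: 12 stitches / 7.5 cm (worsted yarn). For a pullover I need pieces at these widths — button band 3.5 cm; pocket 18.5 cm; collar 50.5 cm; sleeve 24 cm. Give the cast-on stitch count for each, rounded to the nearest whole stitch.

Rate = 12/7.5 = 1.6 sts per cm.
button band: 3.5 × 1.6 = 5.60 → 6.
pocket: 18.5 × 1.6 = 29.60 → 30.
collar: 50.5 × 1.6 = 80.80 → 81.
sleeve: 24 × 1.6 = 38.40 → 38.

button band 6; pocket 30; collar 81; sleeve 38.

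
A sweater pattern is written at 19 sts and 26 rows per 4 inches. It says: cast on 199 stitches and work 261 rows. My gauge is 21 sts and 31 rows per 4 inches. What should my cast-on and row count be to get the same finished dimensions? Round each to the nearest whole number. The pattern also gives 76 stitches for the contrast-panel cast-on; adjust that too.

Cast on 220 stitches; work 311 rows; contrast-panel cast-on 84 stitches.

Stitches: 199 × 21/19 = 219.95 → 220.
Rows: 261 × 31/26 = 311.19 → 311.
contrast-panel cast-on: 76 × 21/19 = 84.00 → 84.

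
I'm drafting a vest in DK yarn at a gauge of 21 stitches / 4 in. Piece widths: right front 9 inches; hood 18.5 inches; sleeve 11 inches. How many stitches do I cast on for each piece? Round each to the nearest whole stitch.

Rate = 21/4 = 5.25 sts per in.
right front: 9 × 5.25 = 47.25 → 47.
hood: 18.5 × 5.25 = 97.12 → 97.
sleeve: 11 × 5.25 = 57.75 → 58.

right front 47; hood 97; sleeve 58.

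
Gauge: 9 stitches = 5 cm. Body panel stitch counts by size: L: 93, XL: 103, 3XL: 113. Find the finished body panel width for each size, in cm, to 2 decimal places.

L 51.67 cm; XL 57.22 cm; 3XL 62.78 cm.

9/5 = 1.8 sts per cm.
L: 93 / 1.8 = 51.667 → 51.67 cm.
XL: 103 / 1.8 = 57.222 → 57.22 cm.
3XL: 113 / 1.8 = 62.778 → 62.78 cm.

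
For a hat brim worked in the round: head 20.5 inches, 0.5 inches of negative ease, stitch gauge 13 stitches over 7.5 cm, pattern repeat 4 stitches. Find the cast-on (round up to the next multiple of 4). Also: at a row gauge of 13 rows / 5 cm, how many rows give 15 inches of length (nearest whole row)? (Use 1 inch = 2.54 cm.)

Finished = 20.5 − 0.5 = 20 inches.
20 inches × 2.54 = 50.80 cm.
13/7.5 = 1.733 sts per cm; 50.80 × 1.733 = 88.05 sts.
Next multiple of 4 → 92.
15 inches = 38.10 cm; × 2.6 = 99.06 → 99 rows.

Cast on 92 stitches; work 99 rows.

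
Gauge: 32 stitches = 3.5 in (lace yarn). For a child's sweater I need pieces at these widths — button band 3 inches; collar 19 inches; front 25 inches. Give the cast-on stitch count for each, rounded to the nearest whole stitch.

button band 27; collar 174; front 229.

Rate = 32/3.5 = 9.143 sts per in.
button band: 3 × 9.143 = 27.43 → 27.
collar: 19 × 9.143 = 173.71 → 174.
front: 25 × 9.143 = 228.57 → 229.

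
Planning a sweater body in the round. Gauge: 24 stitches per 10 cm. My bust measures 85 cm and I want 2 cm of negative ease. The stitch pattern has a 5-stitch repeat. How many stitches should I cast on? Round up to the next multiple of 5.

CO 200 sts.

Finished = 85 − 2 = 83 cm.
24 / 10 = 2.4 sts/cm.
83 × 2.4 = 199.20 sts.
Next multiple of 5: 200.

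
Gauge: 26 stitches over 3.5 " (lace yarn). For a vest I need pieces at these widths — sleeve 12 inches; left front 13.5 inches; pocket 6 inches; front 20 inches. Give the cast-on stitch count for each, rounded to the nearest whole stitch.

Rate = 26/3.5 = 7.429 sts per in.
sleeve: 12 × 7.429 = 89.14 → 89.
left front: 13.5 × 7.429 = 100.29 → 100.
pocket: 6 × 7.429 = 44.57 → 45.
front: 20 × 7.429 = 148.57 → 149.

sleeve 89; left front 100; pocket 45; front 149.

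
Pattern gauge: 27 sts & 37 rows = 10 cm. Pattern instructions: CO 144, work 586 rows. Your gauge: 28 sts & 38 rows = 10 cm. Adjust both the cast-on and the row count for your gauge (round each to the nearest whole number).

Cast on 149 stitches; work 602 rows.

Stitches: 144 × 28/27 = 149.33 → 149.
Rows: 586 × 38/37 = 601.84 → 602.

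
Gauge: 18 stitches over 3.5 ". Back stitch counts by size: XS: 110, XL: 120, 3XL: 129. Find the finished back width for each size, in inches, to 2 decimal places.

18/3.5 = 5.143 sts per in.
XS: 110 / 5.143 = 21.389 → 21.39 in.
XL: 120 / 5.143 = 23.333 → 23.33 in.
3XL: 129 / 5.143 = 25.083 → 25.08 in.

XS 21.39 inches; XL 23.33 inches; 3XL 25.08 inches.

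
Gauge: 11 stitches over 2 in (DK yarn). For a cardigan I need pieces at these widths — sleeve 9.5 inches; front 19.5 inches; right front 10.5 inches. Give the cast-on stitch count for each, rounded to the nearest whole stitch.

sleeve 52; front 107; right front 58.

Rate = 11/2 = 5.5 sts per in.
sleeve: 9.5 × 5.5 = 52.25 → 52.
front: 19.5 × 5.5 = 107.25 → 107.
right front: 10.5 × 5.5 = 57.75 → 58.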